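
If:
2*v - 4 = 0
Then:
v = 2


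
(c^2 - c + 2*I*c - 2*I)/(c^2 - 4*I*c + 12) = (c - 1)/(c - 6*I)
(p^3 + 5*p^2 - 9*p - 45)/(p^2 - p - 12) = (p^2 + 2*p - 15)/(p - 4)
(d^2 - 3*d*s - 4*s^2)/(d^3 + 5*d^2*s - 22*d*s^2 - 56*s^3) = (d + s)/(d^2 + 9*d*s + 14*s^2)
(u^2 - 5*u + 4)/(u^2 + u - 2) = (u - 4)/(u + 2)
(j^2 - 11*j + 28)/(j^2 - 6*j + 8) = (j - 7)/(j - 2)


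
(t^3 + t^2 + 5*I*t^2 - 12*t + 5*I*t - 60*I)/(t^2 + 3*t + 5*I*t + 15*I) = (t^2 + t - 12)/(t + 3)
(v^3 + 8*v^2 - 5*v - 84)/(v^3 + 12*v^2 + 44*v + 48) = (v^2 + 4*v - 21)/(v^2 + 8*v + 12)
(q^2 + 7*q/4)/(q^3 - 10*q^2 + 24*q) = (q + 7/4)/(q^2 - 10*q + 24)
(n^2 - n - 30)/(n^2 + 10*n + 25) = (n - 6)/(n + 5)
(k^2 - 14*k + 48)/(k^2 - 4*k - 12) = (k - 8)/(k + 2)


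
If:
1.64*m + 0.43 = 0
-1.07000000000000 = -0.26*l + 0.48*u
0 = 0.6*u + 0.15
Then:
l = 3.65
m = -0.26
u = -0.25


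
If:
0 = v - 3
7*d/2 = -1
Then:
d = -2/7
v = 3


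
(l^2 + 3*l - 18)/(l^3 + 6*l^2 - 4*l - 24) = (l - 3)/(l^2 - 4)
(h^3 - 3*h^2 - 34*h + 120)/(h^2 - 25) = (h^2 + 2*h - 24)/(h + 5)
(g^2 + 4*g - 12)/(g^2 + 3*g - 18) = (g - 2)/(g - 3)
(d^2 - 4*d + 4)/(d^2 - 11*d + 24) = (d^2 - 4*d + 4)/(d^2 - 11*d + 24)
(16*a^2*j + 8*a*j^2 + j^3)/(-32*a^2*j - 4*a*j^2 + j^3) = (-4*a - j)/(8*a - j)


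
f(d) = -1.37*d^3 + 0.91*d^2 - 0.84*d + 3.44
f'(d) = -4.11*d^2 + 1.82*d - 0.84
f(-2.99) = 50.71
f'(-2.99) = -43.03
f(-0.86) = 5.71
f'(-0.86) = -5.44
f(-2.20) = 24.28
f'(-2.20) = -24.74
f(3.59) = -51.23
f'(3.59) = -47.28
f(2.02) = -5.84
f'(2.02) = -13.93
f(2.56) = -15.73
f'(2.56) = -23.12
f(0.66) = 2.89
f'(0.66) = -1.43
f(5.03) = -152.11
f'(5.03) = -95.67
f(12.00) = -2242.96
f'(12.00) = -570.84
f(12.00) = -2242.96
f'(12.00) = -570.84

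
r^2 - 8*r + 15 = (r - 5)*(r - 3)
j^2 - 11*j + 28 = (j - 7)*(j - 4)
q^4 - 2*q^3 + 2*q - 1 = (q - 1)^3*(q + 1)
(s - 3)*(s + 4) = s^2 + s - 12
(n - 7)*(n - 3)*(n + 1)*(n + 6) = n^4 - 3*n^3 - 43*n^2 + 87*n + 126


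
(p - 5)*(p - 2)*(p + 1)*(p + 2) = p^4 - 4*p^3 - 9*p^2 + 16*p + 20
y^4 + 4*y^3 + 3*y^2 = y^2*(y + 1)*(y + 3)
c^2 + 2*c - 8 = (c - 2)*(c + 4)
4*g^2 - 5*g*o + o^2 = (-4*g + o)*(-g + o)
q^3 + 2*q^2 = q^2*(q + 2)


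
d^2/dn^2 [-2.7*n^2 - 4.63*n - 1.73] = -5.40000000000000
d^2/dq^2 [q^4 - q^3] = 6*q*(2*q - 1)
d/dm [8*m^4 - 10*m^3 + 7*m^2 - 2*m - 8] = 32*m^3 - 30*m^2 + 14*m - 2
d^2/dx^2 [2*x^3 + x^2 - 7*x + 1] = 12*x + 2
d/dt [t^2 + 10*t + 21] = 2*t + 10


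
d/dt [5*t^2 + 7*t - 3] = 10*t + 7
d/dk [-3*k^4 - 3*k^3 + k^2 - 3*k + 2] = -12*k^3 - 9*k^2 + 2*k - 3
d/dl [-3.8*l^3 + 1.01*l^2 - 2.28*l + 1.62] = -11.4*l^2 + 2.02*l - 2.28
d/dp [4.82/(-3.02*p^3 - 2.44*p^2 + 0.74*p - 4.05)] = (43.6692*p^2 + 23.5216*p - 3.5668)/(3.02*p^3 + 2.44*p^2 - 0.74*p + 4.05)^2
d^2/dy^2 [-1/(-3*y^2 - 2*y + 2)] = 2*(-9*y^2 - 6*y + 4*(3*y + 1)^2 + 6)/(3*y^2 + 2*y - 2)^3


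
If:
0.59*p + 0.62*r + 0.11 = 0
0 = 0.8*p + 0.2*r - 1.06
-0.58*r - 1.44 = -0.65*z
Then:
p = 1.80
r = -1.89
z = 0.53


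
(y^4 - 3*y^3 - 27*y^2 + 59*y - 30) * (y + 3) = y^5 - 36*y^3 - 22*y^2 + 147*y - 90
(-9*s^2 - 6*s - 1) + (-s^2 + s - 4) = -10*s^2 - 5*s - 5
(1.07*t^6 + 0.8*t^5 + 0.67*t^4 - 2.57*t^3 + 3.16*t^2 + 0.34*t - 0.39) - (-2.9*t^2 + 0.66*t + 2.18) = 1.07*t^6 + 0.8*t^5 + 0.67*t^4 - 2.57*t^3 + 6.06*t^2 - 0.32*t - 2.57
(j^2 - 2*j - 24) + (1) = j^2 - 2*j - 23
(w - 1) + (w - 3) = 2*w - 4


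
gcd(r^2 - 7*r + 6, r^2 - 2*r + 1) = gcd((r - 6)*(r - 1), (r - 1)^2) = r - 1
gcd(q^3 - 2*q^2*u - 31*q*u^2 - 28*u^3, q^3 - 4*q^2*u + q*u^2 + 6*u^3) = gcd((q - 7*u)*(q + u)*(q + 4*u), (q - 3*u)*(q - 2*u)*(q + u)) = q + u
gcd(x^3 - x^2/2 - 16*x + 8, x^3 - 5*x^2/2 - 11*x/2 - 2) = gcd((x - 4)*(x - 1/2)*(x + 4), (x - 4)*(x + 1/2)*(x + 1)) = x - 4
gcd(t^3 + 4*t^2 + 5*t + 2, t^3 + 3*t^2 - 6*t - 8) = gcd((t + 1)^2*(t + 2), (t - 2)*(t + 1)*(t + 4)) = t + 1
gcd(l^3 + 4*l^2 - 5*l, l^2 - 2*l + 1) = l - 1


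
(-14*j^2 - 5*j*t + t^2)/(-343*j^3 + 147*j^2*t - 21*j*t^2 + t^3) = (2*j + t)/(49*j^2 - 14*j*t + t^2)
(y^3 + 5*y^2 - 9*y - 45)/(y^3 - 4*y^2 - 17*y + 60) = (y^2 + 8*y + 15)/(y^2 - y - 20)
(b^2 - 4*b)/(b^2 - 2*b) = (b - 4)/(b - 2)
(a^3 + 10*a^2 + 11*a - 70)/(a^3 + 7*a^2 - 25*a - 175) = (a - 2)/(a - 5)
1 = 1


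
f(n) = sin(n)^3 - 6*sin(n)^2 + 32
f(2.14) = 28.34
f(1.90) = 27.47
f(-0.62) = 29.78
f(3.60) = 30.74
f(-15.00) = 29.19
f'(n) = 3*sin(n)^2*cos(n) - 12*sin(n)*cos(n)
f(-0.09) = 31.95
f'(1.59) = 0.17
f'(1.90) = 2.80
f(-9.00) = 30.91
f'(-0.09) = 1.10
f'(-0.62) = 6.50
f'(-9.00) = -4.97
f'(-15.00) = -6.89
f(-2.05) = 26.58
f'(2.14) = 4.30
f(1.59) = 27.00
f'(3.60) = -5.29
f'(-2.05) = -6.00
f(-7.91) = 25.02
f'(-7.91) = -0.84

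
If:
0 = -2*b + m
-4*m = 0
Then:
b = 0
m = 0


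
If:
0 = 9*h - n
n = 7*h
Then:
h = 0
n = 0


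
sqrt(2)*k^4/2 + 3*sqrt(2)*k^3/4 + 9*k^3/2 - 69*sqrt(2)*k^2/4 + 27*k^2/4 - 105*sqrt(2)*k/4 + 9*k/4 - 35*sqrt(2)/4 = (k + 1/2)*(k - 5*sqrt(2)/2)*(k + 7*sqrt(2))*(sqrt(2)*k/2 + sqrt(2)/2)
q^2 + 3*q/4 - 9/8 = (q - 3/4)*(q + 3/2)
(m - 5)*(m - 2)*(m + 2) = m^3 - 5*m^2 - 4*m + 20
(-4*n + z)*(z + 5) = -4*n*z - 20*n + z^2 + 5*z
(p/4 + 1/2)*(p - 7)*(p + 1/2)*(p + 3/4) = p^4/4 - 15*p^3/16 - 159*p^2/32 - 155*p/32 - 21/16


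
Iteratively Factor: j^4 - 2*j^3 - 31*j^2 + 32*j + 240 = (j + 3)*(j^3 - 5*j^2 - 16*j + 80) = (j + 3)*(j + 4)*(j^2 - 9*j + 20) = (j - 5)*(j + 3)*(j + 4)*(j - 4)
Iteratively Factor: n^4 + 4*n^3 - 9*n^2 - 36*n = (n - 3)*(n^3 + 7*n^2 + 12*n) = (n - 3)*(n + 4)*(n^2 + 3*n) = (n - 3)*(n + 3)*(n + 4)*(n)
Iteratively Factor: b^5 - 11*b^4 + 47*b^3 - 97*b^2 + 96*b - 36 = (b - 3)*(b^4 - 8*b^3 + 23*b^2 - 28*b + 12) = (b - 3)*(b - 2)*(b^3 - 6*b^2 + 11*b - 6) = (b - 3)*(b - 2)^2*(b^2 - 4*b + 3) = (b - 3)*(b - 2)^2*(b - 1)*(b - 3)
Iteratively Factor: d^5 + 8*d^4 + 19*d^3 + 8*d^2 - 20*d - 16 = (d + 2)*(d^4 + 6*d^3 + 7*d^2 - 6*d - 8) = (d + 1)*(d + 2)*(d^3 + 5*d^2 + 2*d - 8) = (d + 1)*(d + 2)^2*(d^2 + 3*d - 4) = (d + 1)*(d + 2)^2*(d + 4)*(d - 1)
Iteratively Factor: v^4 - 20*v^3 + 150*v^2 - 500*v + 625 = (v - 5)*(v^3 - 15*v^2 + 75*v - 125) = (v - 5)^2*(v^2 - 10*v + 25) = (v - 5)^3*(v - 5)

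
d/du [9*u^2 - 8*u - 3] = 18*u - 8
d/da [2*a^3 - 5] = 6*a^2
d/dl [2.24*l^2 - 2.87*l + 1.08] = 4.48*l - 2.87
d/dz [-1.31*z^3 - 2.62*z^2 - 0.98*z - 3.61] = -3.93*z^2 - 5.24*z - 0.98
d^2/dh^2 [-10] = 0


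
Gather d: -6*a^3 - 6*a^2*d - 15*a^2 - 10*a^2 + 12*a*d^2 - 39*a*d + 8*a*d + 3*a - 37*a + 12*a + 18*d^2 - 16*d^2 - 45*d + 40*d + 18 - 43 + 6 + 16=-6*a^3 - 25*a^2 - 22*a + d^2*(12*a + 2) + d*(-6*a^2 - 31*a - 5) - 3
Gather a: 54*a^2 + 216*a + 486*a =54*a^2 + 702*a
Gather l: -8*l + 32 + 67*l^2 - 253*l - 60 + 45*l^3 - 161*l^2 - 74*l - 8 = 45*l^3 - 94*l^2 - 335*l - 36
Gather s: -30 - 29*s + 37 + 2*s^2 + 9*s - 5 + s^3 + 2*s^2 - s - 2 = s^3 + 4*s^2 - 21*s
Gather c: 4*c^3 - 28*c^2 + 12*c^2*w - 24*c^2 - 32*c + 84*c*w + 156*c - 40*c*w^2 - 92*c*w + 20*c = 4*c^3 + c^2*(12*w - 52) + c*(-40*w^2 - 8*w + 144)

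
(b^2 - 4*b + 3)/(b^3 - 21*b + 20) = (b - 3)/(b^2 + b - 20)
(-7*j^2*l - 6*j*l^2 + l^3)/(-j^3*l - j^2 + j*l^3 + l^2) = l*(7*j - l)/(j^2*l - j*l^2 + j - l)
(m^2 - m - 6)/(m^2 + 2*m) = (m - 3)/m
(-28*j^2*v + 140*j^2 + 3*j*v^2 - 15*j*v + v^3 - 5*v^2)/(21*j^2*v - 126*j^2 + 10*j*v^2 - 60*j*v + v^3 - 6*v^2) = (-4*j*v + 20*j + v^2 - 5*v)/(3*j*v - 18*j + v^2 - 6*v)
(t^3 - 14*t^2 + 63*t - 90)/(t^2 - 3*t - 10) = (t^2 - 9*t + 18)/(t + 2)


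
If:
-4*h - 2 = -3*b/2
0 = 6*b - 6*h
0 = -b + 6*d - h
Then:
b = -4/5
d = -4/15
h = -4/5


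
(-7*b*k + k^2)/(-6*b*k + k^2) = (7*b - k)/(6*b - k)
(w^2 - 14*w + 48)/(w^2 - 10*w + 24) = (w - 8)/(w - 4)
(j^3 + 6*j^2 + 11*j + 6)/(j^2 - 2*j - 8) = (j^2 + 4*j + 3)/(j - 4)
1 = 1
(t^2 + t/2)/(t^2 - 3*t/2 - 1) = t/(t - 2)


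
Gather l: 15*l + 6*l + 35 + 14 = 21*l + 49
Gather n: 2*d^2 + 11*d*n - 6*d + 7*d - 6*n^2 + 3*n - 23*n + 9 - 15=2*d^2 + d - 6*n^2 + n*(11*d - 20) - 6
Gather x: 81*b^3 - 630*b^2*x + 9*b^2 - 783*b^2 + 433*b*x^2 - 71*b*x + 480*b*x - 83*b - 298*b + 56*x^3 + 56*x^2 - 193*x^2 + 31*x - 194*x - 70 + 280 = 81*b^3 - 774*b^2 - 381*b + 56*x^3 + x^2*(433*b - 137) + x*(-630*b^2 + 409*b - 163) + 210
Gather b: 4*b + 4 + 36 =4*b + 40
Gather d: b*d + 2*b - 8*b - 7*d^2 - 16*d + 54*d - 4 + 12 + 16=-6*b - 7*d^2 + d*(b + 38) + 24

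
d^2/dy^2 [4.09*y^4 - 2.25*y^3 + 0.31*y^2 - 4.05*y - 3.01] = 49.08*y^2 - 13.5*y + 0.62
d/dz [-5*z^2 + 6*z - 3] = 6 - 10*z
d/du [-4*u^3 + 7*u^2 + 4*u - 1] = -12*u^2 + 14*u + 4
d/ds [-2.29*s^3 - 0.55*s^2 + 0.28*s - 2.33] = -6.87*s^2 - 1.1*s + 0.28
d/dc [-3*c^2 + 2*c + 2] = 2 - 6*c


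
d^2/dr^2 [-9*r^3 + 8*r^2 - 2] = 16 - 54*r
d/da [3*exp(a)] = 3*exp(a)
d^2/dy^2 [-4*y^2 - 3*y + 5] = -8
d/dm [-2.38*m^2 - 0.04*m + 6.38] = -4.76*m - 0.04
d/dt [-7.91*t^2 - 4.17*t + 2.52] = -15.82*t - 4.17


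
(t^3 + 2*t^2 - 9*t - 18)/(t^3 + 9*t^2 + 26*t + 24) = (t - 3)/(t + 4)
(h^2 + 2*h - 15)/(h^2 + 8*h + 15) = (h - 3)/(h + 3)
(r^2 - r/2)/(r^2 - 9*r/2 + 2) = r/(r - 4)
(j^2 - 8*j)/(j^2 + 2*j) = (j - 8)/(j + 2)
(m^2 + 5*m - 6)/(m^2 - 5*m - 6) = (-m^2 - 5*m + 6)/(-m^2 + 5*m + 6)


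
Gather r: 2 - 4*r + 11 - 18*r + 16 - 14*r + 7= 36 - 36*r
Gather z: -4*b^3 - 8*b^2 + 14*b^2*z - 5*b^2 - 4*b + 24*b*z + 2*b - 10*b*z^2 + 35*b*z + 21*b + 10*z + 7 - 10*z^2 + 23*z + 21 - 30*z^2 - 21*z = -4*b^3 - 13*b^2 + 19*b + z^2*(-10*b - 40) + z*(14*b^2 + 59*b + 12) + 28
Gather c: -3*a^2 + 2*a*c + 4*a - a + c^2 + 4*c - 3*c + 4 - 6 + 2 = -3*a^2 + 3*a + c^2 + c*(2*a + 1)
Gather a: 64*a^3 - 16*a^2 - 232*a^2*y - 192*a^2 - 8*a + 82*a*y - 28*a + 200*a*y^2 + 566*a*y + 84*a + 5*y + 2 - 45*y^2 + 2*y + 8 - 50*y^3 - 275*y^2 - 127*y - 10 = 64*a^3 + a^2*(-232*y - 208) + a*(200*y^2 + 648*y + 48) - 50*y^3 - 320*y^2 - 120*y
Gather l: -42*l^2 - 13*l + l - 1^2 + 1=-42*l^2 - 12*l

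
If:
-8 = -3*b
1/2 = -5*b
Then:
No Solution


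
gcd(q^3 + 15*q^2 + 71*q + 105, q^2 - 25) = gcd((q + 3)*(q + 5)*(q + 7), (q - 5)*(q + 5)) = q + 5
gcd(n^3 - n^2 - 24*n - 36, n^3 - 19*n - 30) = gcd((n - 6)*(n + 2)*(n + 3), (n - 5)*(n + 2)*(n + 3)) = n^2 + 5*n + 6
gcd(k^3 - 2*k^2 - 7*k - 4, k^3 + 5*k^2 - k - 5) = k + 1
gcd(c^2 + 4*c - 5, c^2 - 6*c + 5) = c - 1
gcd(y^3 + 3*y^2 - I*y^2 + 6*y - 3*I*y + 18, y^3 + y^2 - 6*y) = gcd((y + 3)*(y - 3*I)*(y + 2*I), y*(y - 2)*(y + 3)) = y + 3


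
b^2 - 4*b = b*(b - 4)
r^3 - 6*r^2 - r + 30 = (r - 5)*(r - 3)*(r + 2)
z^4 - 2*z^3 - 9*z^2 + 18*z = z*(z - 3)*(z - 2)*(z + 3)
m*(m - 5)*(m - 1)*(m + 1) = m^4 - 5*m^3 - m^2 + 5*m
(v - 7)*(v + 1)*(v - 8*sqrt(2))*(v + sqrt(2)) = v^4 - 7*sqrt(2)*v^3 - 6*v^3 - 23*v^2 + 42*sqrt(2)*v^2 + 49*sqrt(2)*v + 96*v + 112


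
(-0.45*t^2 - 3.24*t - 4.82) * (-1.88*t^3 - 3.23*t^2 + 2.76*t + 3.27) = 0.846*t^5 + 7.5447*t^4 + 18.2848*t^3 + 5.1547*t^2 - 23.898*t - 15.7614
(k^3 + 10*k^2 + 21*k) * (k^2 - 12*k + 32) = k^5 - 2*k^4 - 67*k^3 + 68*k^2 + 672*k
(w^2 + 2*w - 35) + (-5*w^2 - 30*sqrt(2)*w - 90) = -4*w^2 - 30*sqrt(2)*w + 2*w - 125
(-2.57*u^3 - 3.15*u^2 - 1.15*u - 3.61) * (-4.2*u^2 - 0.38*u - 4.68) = 10.794*u^5 + 14.2066*u^4 + 18.0546*u^3 + 30.341*u^2 + 6.7538*u + 16.8948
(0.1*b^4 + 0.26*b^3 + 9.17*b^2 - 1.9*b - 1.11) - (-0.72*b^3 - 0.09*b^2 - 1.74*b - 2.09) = 0.1*b^4 + 0.98*b^3 + 9.26*b^2 - 0.16*b + 0.98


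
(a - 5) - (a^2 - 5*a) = -a^2 + 6*a - 5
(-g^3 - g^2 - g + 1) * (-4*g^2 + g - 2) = 4*g^5 + 3*g^4 + 5*g^3 - 3*g^2 + 3*g - 2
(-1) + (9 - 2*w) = 8 - 2*w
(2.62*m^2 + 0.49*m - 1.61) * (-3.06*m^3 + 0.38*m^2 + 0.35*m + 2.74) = -8.0172*m^5 - 0.5038*m^4 + 6.0298*m^3 + 6.7385*m^2 + 0.7791*m - 4.4114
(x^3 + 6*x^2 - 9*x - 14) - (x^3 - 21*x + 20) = 6*x^2 + 12*x - 34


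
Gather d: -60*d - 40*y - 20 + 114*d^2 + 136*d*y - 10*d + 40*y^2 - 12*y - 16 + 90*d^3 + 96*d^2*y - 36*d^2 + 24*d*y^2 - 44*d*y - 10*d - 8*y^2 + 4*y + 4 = 90*d^3 + d^2*(96*y + 78) + d*(24*y^2 + 92*y - 80) + 32*y^2 - 48*y - 32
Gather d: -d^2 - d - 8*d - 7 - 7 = -d^2 - 9*d - 14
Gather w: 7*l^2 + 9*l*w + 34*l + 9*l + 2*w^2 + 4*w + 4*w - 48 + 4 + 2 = 7*l^2 + 43*l + 2*w^2 + w*(9*l + 8) - 42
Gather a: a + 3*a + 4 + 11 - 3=4*a + 12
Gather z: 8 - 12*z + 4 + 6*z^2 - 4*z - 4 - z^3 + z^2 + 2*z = -z^3 + 7*z^2 - 14*z + 8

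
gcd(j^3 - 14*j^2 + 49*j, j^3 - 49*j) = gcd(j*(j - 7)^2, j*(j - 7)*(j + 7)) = j^2 - 7*j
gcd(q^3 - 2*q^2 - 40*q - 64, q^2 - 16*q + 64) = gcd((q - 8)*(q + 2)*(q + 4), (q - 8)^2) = q - 8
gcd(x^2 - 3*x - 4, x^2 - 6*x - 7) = x + 1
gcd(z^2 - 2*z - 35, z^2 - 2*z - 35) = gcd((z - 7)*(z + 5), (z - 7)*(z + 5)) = z^2 - 2*z - 35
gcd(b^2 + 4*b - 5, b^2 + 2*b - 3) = b - 1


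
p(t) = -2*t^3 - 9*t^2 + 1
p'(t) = -6*t^2 - 18*t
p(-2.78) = -25.59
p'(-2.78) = 3.67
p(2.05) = -54.05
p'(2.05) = -62.12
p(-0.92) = -5.06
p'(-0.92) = 11.48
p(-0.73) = -3.02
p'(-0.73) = 9.94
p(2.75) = -108.66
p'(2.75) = -94.88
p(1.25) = -16.97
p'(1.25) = -31.88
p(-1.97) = -18.64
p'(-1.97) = 12.17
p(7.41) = -1306.91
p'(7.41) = -462.83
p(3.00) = -134.00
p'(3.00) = -108.00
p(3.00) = -134.00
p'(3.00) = -108.00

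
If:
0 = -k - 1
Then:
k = -1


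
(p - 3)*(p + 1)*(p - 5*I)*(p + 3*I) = p^4 - 2*p^3 - 2*I*p^3 + 12*p^2 + 4*I*p^2 - 30*p + 6*I*p - 45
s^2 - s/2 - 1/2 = (s - 1)*(s + 1/2)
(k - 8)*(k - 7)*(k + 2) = k^3 - 13*k^2 + 26*k + 112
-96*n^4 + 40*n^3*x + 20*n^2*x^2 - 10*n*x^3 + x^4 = (-6*n + x)*(-4*n + x)*(-2*n + x)*(2*n + x)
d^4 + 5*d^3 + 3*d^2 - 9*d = d*(d - 1)*(d + 3)^2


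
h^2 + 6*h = h*(h + 6)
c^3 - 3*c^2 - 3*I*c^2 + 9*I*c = c*(c - 3)*(c - 3*I)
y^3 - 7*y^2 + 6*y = y*(y - 6)*(y - 1)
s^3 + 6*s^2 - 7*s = s*(s - 1)*(s + 7)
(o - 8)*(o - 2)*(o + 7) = o^3 - 3*o^2 - 54*o + 112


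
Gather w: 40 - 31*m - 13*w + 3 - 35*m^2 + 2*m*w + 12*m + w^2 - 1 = -35*m^2 - 19*m + w^2 + w*(2*m - 13) + 42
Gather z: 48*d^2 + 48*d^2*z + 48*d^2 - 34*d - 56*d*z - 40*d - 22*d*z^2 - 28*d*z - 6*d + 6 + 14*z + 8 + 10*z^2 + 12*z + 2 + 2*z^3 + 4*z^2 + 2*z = 96*d^2 - 80*d + 2*z^3 + z^2*(14 - 22*d) + z*(48*d^2 - 84*d + 28) + 16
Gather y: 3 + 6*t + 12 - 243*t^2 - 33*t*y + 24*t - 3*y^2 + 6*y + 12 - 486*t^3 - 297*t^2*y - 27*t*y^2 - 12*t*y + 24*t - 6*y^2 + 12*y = -486*t^3 - 243*t^2 + 54*t + y^2*(-27*t - 9) + y*(-297*t^2 - 45*t + 18) + 27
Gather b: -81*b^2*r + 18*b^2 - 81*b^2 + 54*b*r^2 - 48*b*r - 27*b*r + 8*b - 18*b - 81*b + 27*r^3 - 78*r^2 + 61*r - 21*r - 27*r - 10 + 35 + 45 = b^2*(-81*r - 63) + b*(54*r^2 - 75*r - 91) + 27*r^3 - 78*r^2 + 13*r + 70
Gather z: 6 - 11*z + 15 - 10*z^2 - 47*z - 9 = -10*z^2 - 58*z + 12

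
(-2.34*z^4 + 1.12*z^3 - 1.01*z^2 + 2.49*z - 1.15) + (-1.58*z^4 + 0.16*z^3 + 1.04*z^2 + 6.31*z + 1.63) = -3.92*z^4 + 1.28*z^3 + 0.03*z^2 + 8.8*z + 0.48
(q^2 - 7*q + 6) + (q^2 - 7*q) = 2*q^2 - 14*q + 6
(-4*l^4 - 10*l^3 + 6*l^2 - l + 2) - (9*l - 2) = -4*l^4 - 10*l^3 + 6*l^2 - 10*l + 4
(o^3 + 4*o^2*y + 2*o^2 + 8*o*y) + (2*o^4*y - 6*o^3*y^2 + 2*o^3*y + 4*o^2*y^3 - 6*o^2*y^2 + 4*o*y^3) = 2*o^4*y - 6*o^3*y^2 + 2*o^3*y + o^3 + 4*o^2*y^3 - 6*o^2*y^2 + 4*o^2*y + 2*o^2 + 4*o*y^3 + 8*o*y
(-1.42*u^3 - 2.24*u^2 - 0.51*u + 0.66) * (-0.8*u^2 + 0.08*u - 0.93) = 1.136*u^5 + 1.6784*u^4 + 1.5494*u^3 + 1.5144*u^2 + 0.5271*u - 0.6138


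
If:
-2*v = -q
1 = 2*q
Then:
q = 1/2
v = 1/4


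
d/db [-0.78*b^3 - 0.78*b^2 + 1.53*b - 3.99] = -2.34*b^2 - 1.56*b + 1.53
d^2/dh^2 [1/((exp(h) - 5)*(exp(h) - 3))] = 4*(exp(3*h) - 6*exp(2*h) + exp(h) + 30)*exp(h)/(exp(6*h) - 24*exp(5*h) + 237*exp(4*h) - 1232*exp(3*h) + 3555*exp(2*h) - 5400*exp(h) + 3375)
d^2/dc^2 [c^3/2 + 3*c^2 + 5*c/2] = 3*c + 6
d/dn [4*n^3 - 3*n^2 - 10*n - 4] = 12*n^2 - 6*n - 10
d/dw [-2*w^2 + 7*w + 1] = 7 - 4*w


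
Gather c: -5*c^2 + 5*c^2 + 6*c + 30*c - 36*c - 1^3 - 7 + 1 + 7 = 0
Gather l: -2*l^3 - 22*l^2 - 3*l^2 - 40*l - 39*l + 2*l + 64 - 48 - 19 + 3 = -2*l^3 - 25*l^2 - 77*l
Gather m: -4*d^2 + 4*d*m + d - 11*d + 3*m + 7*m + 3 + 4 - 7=-4*d^2 - 10*d + m*(4*d + 10)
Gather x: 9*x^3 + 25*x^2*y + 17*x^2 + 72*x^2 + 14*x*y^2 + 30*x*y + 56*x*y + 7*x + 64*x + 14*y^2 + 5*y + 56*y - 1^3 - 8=9*x^3 + x^2*(25*y + 89) + x*(14*y^2 + 86*y + 71) + 14*y^2 + 61*y - 9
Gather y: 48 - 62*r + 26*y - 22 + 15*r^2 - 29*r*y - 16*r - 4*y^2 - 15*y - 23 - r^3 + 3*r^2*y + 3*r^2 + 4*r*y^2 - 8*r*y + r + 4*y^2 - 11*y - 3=-r^3 + 18*r^2 + 4*r*y^2 - 77*r + y*(3*r^2 - 37*r)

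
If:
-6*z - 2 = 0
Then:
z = -1/3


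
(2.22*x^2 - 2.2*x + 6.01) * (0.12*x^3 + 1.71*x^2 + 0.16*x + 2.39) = 0.2664*x^5 + 3.5322*x^4 - 2.6856*x^3 + 15.2309*x^2 - 4.2964*x + 14.3639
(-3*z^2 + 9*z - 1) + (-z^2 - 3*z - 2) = -4*z^2 + 6*z - 3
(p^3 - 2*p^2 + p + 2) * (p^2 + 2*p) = p^5 - 3*p^3 + 4*p^2 + 4*p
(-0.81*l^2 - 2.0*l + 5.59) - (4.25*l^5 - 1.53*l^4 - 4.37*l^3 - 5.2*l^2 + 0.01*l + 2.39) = -4.25*l^5 + 1.53*l^4 + 4.37*l^3 + 4.39*l^2 - 2.01*l + 3.2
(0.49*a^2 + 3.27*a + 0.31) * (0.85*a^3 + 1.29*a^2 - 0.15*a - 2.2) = 0.4165*a^5 + 3.4116*a^4 + 4.4083*a^3 - 1.1686*a^2 - 7.2405*a - 0.682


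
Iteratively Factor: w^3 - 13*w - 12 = (w - 4)*(w^2 + 4*w + 3) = (w - 4)*(w + 1)*(w + 3)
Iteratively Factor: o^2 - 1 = (o - 1)*(o + 1)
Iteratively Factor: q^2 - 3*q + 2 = (q - 2)*(q - 1)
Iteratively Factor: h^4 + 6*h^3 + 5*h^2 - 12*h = (h)*(h^3 + 6*h^2 + 5*h - 12) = h*(h + 3)*(h^2 + 3*h - 4) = h*(h + 3)*(h + 4)*(h - 1)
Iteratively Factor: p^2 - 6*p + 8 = (p - 2)*(p - 4)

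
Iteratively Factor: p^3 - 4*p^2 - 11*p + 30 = (p - 5)*(p^2 + p - 6) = (p - 5)*(p + 3)*(p - 2)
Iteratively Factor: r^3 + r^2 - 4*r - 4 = (r - 2)*(r^2 + 3*r + 2) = (r - 2)*(r + 1)*(r + 2)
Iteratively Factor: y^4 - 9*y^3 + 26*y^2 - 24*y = (y - 3)*(y^3 - 6*y^2 + 8*y) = (y - 4)*(y - 3)*(y^2 - 2*y) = (y - 4)*(y - 3)*(y - 2)*(y)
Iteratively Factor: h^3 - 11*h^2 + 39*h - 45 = (h - 3)*(h^2 - 8*h + 15) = (h - 3)^2*(h - 5)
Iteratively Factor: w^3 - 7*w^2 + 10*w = (w - 5)*(w^2 - 2*w) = (w - 5)*(w - 2)*(w)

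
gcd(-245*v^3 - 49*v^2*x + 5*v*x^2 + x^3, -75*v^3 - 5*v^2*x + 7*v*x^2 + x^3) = 5*v + x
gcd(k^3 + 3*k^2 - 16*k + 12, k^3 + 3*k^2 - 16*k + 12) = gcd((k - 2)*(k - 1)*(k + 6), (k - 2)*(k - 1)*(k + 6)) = k^3 + 3*k^2 - 16*k + 12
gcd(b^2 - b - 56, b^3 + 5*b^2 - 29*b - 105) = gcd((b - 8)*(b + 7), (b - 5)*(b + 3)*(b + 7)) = b + 7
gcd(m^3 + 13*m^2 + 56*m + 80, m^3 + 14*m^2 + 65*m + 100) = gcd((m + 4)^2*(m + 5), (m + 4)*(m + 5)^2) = m^2 + 9*m + 20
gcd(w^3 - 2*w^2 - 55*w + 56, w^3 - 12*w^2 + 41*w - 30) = w - 1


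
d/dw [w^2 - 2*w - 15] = 2*w - 2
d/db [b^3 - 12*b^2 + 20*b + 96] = 3*b^2 - 24*b + 20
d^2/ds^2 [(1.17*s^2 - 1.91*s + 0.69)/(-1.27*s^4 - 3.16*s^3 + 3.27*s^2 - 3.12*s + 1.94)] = (-11.322558*s^8 + 8.79500400000001*s^7 + 67.301282*s^6 + 39.401598*s^5 - 194.901246*s^4 + 76.1546300000001*s^3 + 79.556286*s^2 - 55.841868*s + 9.635844)/(2.048383*s^12 + 15.290292*s^11 + 22.222587*s^10 - 32.087744*s^9 + 8.52123899999999*s^8 + 70.377972*s^7 - 201.091659*s^6 + 266.523768*s^5 - 258.148914*s^4 + 184.806192*s^3 - 93.575124*s^2 + 35.227296*s - 7.301384)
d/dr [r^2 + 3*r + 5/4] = 2*r + 3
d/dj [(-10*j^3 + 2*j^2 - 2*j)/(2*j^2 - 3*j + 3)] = 2*(-10*j^4 + 30*j^3 - 46*j^2 + 6*j - 3)/(4*j^4 - 12*j^3 + 21*j^2 - 18*j + 9)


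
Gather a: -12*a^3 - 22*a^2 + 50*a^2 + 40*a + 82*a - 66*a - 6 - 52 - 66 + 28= -12*a^3 + 28*a^2 + 56*a - 96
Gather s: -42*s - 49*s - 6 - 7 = -91*s - 13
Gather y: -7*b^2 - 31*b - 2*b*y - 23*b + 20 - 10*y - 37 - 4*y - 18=-7*b^2 - 54*b + y*(-2*b - 14) - 35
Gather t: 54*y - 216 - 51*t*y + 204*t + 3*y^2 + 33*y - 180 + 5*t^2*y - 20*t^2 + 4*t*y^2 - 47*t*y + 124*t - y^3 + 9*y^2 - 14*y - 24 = t^2*(5*y - 20) + t*(4*y^2 - 98*y + 328) - y^3 + 12*y^2 + 73*y - 420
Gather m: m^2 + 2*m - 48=m^2 + 2*m - 48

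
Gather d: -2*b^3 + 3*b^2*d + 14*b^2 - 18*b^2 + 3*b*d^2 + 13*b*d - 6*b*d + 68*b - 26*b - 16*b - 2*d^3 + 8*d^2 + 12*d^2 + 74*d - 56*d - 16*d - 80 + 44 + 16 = -2*b^3 - 4*b^2 + 26*b - 2*d^3 + d^2*(3*b + 20) + d*(3*b^2 + 7*b + 2) - 20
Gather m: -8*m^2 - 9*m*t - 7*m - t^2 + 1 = -8*m^2 + m*(-9*t - 7) - t^2 + 1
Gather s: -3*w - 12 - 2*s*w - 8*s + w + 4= s*(-2*w - 8) - 2*w - 8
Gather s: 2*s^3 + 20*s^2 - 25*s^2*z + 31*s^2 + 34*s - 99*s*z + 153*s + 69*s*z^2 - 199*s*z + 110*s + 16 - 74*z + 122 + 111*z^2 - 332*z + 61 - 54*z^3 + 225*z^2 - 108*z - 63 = 2*s^3 + s^2*(51 - 25*z) + s*(69*z^2 - 298*z + 297) - 54*z^3 + 336*z^2 - 514*z + 136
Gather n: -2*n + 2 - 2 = -2*n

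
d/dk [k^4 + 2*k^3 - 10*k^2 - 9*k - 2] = 4*k^3 + 6*k^2 - 20*k - 9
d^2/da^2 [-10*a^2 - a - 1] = -20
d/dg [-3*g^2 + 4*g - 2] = 4 - 6*g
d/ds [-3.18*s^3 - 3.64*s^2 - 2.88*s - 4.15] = -9.54*s^2 - 7.28*s - 2.88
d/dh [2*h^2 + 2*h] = 4*h + 2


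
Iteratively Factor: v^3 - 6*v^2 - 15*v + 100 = (v - 5)*(v^2 - v - 20) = (v - 5)*(v + 4)*(v - 5)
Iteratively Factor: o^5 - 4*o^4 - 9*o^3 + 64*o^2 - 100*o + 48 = (o - 2)*(o^4 - 2*o^3 - 13*o^2 + 38*o - 24) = (o - 3)*(o - 2)*(o^3 + o^2 - 10*o + 8) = (o - 3)*(o - 2)^2*(o^2 + 3*o - 4) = (o - 3)*(o - 2)^2*(o - 1)*(o + 4)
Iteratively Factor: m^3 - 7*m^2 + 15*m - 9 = (m - 3)*(m^2 - 4*m + 3) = (m - 3)*(m - 1)*(m - 3)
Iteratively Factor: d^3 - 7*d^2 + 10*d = (d - 5)*(d^2 - 2*d) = (d - 5)*(d - 2)*(d)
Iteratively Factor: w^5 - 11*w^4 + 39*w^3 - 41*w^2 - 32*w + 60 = (w - 5)*(w^4 - 6*w^3 + 9*w^2 + 4*w - 12) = (w - 5)*(w - 2)*(w^3 - 4*w^2 + w + 6) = (w - 5)*(w - 3)*(w - 2)*(w^2 - w - 2) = (w - 5)*(w - 3)*(w - 2)^2*(w + 1)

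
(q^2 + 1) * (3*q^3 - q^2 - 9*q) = 3*q^5 - q^4 - 6*q^3 - q^2 - 9*q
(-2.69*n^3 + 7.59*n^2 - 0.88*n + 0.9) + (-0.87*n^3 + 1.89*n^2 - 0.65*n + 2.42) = -3.56*n^3 + 9.48*n^2 - 1.53*n + 3.32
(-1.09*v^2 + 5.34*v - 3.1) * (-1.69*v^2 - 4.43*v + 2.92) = 1.8421*v^4 - 4.1959*v^3 - 21.6*v^2 + 29.3258*v - 9.052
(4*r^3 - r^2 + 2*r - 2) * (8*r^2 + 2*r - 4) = 32*r^5 - 2*r^3 - 8*r^2 - 12*r + 8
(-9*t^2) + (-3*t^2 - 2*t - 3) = -12*t^2 - 2*t - 3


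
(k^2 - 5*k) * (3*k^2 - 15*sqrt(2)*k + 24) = 3*k^4 - 15*sqrt(2)*k^3 - 15*k^3 + 24*k^2 + 75*sqrt(2)*k^2 - 120*k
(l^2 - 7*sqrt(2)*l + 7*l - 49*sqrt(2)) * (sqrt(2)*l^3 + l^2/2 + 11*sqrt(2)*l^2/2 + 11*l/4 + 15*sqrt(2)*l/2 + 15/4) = sqrt(2)*l^5 - 27*l^4/2 + 25*sqrt(2)*l^4/2 - 675*l^3/4 + 85*sqrt(2)*l^3/2 - 621*l^2 + 35*sqrt(2)*l^2/4 - 2835*l/4 - 161*sqrt(2)*l - 735*sqrt(2)/4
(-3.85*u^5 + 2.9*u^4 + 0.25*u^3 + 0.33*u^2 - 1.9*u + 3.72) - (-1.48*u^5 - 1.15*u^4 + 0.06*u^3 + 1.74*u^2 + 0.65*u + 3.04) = -2.37*u^5 + 4.05*u^4 + 0.19*u^3 - 1.41*u^2 - 2.55*u + 0.68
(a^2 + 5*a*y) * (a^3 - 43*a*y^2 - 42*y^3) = a^5 + 5*a^4*y - 43*a^3*y^2 - 257*a^2*y^3 - 210*a*y^4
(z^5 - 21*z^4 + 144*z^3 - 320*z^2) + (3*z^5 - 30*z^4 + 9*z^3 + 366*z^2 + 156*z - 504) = 4*z^5 - 51*z^4 + 153*z^3 + 46*z^2 + 156*z - 504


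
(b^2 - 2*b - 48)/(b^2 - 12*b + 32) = (b + 6)/(b - 4)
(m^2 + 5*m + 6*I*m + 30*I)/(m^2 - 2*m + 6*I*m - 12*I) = (m + 5)/(m - 2)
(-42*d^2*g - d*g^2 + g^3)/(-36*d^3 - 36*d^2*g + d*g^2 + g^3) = g*(7*d - g)/(6*d^2 + 5*d*g - g^2)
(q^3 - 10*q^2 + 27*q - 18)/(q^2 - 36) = (q^2 - 4*q + 3)/(q + 6)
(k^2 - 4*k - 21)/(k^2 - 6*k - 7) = (k + 3)/(k + 1)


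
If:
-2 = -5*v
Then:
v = 2/5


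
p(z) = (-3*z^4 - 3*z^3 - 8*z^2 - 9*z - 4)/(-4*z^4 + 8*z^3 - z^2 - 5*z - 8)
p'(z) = (-12*z^3 - 9*z^2 - 16*z - 9)/(-4*z^4 + 8*z^3 - z^2 - 5*z - 8) + (16*z^3 - 24*z^2 + 2*z + 5)*(-3*z^4 - 3*z^3 - 8*z^2 - 9*z - 4)/(-4*z^4 + 8*z^3 - z^2 - 5*z - 8)^2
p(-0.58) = 0.16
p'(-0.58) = 0.22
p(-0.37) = 0.25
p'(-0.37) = 0.54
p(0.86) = 2.09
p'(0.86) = 3.83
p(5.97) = 1.39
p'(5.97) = -0.17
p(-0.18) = 0.37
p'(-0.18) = 0.69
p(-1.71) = 0.30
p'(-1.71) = -0.11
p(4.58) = 1.75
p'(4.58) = -0.39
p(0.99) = 2.65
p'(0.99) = 4.80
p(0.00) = 0.50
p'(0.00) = 0.81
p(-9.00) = 0.56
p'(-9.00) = -0.02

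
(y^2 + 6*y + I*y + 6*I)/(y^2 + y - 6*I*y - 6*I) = (y^2 + y*(6 + I) + 6*I)/(y^2 + y*(1 - 6*I) - 6*I)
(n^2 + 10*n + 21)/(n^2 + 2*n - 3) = (n + 7)/(n - 1)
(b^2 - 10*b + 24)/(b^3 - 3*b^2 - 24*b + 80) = (b - 6)/(b^2 + b - 20)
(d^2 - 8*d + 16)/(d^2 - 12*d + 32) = (d - 4)/(d - 8)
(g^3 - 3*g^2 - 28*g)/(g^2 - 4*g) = (g^2 - 3*g - 28)/(g - 4)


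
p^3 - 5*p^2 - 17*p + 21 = (p - 7)*(p - 1)*(p + 3)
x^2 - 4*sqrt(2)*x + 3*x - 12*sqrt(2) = (x + 3)*(x - 4*sqrt(2))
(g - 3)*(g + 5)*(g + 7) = g^3 + 9*g^2 - g - 105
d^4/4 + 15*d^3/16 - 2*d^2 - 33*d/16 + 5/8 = (d/4 + 1/4)*(d - 2)*(d - 1/4)*(d + 5)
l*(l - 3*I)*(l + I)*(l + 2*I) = l^4 + 7*l^2 + 6*I*l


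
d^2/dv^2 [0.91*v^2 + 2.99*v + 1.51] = 1.82000000000000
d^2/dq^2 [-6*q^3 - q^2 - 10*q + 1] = -36*q - 2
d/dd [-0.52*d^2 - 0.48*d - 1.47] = -1.04*d - 0.48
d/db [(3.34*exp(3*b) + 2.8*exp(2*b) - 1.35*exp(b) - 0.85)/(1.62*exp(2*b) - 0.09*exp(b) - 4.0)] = (5.4108*exp(4*b) - 0.6012*exp(3*b) - 38.145*exp(2*b) - 19.646*exp(b) + 5.3235)*exp(b)/(2.6244*exp(4*b) - 0.2916*exp(3*b) - 12.9519*exp(2*b) + 0.72*exp(b) + 16.0)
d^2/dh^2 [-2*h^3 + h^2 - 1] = 2 - 12*h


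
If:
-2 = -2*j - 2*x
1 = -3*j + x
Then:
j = 0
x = 1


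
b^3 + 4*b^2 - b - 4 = (b - 1)*(b + 1)*(b + 4)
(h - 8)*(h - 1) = h^2 - 9*h + 8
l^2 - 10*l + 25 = (l - 5)^2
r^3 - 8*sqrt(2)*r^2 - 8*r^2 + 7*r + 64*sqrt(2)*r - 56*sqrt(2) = (r - 7)*(r - 1)*(r - 8*sqrt(2))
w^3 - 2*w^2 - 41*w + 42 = (w - 7)*(w - 1)*(w + 6)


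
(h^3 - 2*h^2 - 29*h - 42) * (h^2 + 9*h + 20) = h^5 + 7*h^4 - 27*h^3 - 343*h^2 - 958*h - 840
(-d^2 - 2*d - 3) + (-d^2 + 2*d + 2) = -2*d^2 - 1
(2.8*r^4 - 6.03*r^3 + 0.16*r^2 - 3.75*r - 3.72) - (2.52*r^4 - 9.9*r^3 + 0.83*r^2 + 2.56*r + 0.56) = 0.28*r^4 + 3.87*r^3 - 0.67*r^2 - 6.31*r - 4.28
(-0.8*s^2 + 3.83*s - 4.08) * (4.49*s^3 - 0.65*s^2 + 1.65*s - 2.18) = -3.592*s^5 + 17.7167*s^4 - 22.1287*s^3 + 10.7155*s^2 - 15.0814*s + 8.8944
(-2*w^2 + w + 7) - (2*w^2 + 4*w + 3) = -4*w^2 - 3*w + 4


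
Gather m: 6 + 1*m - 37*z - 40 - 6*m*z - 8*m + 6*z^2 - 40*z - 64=m*(-6*z - 7) + 6*z^2 - 77*z - 98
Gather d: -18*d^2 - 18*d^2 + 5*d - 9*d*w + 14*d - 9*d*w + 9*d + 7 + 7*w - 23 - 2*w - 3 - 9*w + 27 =-36*d^2 + d*(28 - 18*w) - 4*w + 8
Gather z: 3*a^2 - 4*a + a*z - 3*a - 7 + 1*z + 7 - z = 3*a^2 + a*z - 7*a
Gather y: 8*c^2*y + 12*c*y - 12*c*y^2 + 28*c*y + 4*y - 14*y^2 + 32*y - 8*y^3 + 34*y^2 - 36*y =-8*y^3 + y^2*(20 - 12*c) + y*(8*c^2 + 40*c)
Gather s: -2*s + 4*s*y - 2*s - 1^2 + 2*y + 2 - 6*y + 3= s*(4*y - 4) - 4*y + 4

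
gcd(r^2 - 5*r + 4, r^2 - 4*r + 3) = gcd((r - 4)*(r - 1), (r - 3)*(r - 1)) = r - 1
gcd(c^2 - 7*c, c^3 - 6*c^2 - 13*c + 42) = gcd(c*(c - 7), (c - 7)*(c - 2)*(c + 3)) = c - 7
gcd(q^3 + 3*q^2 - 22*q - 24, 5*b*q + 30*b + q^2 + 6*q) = q + 6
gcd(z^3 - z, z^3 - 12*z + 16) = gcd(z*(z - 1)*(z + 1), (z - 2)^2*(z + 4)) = 1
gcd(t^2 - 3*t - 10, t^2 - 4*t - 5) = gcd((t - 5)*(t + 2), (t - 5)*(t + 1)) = t - 5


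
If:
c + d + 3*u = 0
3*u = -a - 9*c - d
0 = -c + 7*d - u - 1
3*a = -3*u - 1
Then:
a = -19/69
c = 19/552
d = 77/552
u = -4/69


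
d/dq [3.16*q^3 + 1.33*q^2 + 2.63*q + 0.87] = 9.48*q^2 + 2.66*q + 2.63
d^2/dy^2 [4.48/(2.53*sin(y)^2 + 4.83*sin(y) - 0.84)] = (-114.704128*sin(y)^4 - 164.235456*sin(y)^3 + 29.459136*sin(y)^2 + 310.294656*sin(y) + 228.068736)/(2.53*sin(y)^2 + 4.83*sin(y) - 0.84)^3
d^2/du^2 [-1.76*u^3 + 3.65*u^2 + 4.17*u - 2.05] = 7.3 - 10.56*u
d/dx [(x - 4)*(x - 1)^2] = 3*(x - 3)*(x - 1)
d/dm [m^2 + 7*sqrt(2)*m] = 2*m + 7*sqrt(2)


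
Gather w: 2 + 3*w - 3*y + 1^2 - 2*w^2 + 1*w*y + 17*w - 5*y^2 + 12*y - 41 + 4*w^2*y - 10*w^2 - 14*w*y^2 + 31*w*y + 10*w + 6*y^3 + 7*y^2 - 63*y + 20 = w^2*(4*y - 12) + w*(-14*y^2 + 32*y + 30) + 6*y^3 + 2*y^2 - 54*y - 18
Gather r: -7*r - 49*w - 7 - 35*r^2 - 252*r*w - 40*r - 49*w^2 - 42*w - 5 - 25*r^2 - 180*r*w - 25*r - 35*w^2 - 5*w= -60*r^2 + r*(-432*w - 72) - 84*w^2 - 96*w - 12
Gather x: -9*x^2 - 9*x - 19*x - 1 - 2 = -9*x^2 - 28*x - 3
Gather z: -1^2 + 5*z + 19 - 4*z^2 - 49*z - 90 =-4*z^2 - 44*z - 72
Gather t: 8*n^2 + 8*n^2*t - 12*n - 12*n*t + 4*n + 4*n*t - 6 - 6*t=8*n^2 - 8*n + t*(8*n^2 - 8*n - 6) - 6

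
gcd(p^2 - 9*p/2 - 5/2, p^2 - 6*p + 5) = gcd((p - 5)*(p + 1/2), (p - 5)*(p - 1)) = p - 5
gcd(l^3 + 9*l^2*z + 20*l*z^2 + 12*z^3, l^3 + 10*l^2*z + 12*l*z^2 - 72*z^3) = l + 6*z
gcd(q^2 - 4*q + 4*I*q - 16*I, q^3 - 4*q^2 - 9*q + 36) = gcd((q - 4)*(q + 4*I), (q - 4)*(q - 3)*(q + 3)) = q - 4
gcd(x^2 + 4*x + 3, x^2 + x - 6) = x + 3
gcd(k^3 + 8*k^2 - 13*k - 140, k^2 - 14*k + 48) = 1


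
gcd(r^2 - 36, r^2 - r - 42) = r + 6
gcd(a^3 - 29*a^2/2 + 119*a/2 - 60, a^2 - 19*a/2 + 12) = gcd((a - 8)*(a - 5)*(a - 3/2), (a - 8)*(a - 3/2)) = a^2 - 19*a/2 + 12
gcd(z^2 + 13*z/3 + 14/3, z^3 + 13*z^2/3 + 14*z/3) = z^2 + 13*z/3 + 14/3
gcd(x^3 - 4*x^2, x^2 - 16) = x - 4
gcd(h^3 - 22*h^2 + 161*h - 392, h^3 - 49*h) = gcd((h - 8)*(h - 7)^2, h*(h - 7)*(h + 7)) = h - 7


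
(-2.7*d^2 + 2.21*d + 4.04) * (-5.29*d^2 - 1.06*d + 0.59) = 14.283*d^4 - 8.8289*d^3 - 25.3072*d^2 - 2.9785*d + 2.3836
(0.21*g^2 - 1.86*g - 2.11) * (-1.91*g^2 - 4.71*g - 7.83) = -0.4011*g^4 + 2.5635*g^3 + 11.1464*g^2 + 24.5019*g + 16.5213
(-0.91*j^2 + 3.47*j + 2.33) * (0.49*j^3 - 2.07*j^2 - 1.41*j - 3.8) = -0.4459*j^5 + 3.584*j^4 - 4.7581*j^3 - 6.2578*j^2 - 16.4713*j - 8.854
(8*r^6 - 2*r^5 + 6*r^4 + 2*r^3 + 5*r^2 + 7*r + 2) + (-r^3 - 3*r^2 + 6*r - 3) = 8*r^6 - 2*r^5 + 6*r^4 + r^3 + 2*r^2 + 13*r - 1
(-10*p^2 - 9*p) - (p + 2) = -10*p^2 - 10*p - 2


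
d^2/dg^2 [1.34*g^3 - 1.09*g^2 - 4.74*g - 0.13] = 8.04*g - 2.18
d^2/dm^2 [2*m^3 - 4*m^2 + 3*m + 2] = 12*m - 8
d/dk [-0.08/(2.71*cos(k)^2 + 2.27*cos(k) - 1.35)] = -(0.4336*cos(k) + 0.1816)*sin(k)/(2.71*cos(k)^2 + 2.27*cos(k) - 1.35)^2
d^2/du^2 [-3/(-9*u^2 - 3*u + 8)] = 54*(-9*u^2 - 3*u + (6*u + 1)^2 + 8)/(9*u^2 + 3*u - 8)^3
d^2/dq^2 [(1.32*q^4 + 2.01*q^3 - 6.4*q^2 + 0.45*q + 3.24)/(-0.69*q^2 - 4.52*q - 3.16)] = (-1.256904*q^6 - 24.700896*q^5 - 179.077536*q^4 - 415.375314*q^3 - 423.41004*q^2 - 175.168728*q + 22.41056)/(0.328509*q^6 + 6.455916*q^5 + 46.804356*q^4 + 151.477856*q^3 + 214.350384*q^2 + 135.404736*q + 31.554496)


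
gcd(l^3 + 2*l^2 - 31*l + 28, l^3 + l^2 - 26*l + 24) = l^2 - 5*l + 4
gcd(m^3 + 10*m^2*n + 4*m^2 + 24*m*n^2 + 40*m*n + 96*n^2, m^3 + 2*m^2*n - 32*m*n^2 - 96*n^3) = m + 4*n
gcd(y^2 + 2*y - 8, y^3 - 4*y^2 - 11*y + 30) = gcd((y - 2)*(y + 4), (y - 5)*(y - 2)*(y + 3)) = y - 2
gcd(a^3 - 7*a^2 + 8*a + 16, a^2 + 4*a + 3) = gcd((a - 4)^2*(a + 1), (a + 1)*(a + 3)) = a + 1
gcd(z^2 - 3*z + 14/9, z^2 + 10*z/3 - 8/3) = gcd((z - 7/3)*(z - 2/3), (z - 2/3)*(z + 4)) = z - 2/3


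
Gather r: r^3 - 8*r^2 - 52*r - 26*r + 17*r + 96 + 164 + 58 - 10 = r^3 - 8*r^2 - 61*r + 308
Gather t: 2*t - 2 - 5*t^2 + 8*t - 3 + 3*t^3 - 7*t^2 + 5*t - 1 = 3*t^3 - 12*t^2 + 15*t - 6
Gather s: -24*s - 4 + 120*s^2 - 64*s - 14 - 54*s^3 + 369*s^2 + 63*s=-54*s^3 + 489*s^2 - 25*s - 18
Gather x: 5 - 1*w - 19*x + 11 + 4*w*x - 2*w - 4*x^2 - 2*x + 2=-3*w - 4*x^2 + x*(4*w - 21) + 18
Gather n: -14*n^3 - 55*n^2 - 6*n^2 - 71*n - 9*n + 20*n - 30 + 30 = -14*n^3 - 61*n^2 - 60*n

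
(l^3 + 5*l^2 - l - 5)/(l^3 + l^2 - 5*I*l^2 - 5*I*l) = (l^2 + 4*l - 5)/(l*(l - 5*I))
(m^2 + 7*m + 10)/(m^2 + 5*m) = (m + 2)/m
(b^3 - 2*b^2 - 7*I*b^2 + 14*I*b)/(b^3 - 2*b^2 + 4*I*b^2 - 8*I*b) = (b - 7*I)/(b + 4*I)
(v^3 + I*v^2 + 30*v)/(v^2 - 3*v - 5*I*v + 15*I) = v*(v + 6*I)/(v - 3)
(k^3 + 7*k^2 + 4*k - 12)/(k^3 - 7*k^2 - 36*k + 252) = (k^2 + k - 2)/(k^2 - 13*k + 42)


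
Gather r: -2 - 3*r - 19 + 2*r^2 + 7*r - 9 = 2*r^2 + 4*r - 30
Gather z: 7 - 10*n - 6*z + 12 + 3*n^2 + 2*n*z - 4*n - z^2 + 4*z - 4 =3*n^2 - 14*n - z^2 + z*(2*n - 2) + 15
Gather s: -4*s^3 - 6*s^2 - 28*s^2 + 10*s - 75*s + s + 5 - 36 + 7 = -4*s^3 - 34*s^2 - 64*s - 24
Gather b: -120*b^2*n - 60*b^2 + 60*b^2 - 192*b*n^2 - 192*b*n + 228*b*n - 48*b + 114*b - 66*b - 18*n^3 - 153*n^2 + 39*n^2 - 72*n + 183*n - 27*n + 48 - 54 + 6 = -120*b^2*n + b*(-192*n^2 + 36*n) - 18*n^3 - 114*n^2 + 84*n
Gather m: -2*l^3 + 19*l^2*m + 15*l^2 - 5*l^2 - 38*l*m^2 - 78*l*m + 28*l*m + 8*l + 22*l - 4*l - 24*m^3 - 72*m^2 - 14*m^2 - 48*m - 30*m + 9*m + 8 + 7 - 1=-2*l^3 + 10*l^2 + 26*l - 24*m^3 + m^2*(-38*l - 86) + m*(19*l^2 - 50*l - 69) + 14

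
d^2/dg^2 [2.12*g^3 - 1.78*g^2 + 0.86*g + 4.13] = 12.72*g - 3.56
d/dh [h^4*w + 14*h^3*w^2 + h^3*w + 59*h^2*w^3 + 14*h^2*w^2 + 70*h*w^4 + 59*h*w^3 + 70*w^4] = w*(4*h^3 + 42*h^2*w + 3*h^2 + 118*h*w^2 + 28*h*w + 70*w^3 + 59*w^2)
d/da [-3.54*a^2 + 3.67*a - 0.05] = 3.67 - 7.08*a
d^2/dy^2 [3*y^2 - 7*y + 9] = 6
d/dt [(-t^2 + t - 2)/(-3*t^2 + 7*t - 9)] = (-4*t^2 + 6*t + 5)/(9*t^4 - 42*t^3 + 103*t^2 - 126*t + 81)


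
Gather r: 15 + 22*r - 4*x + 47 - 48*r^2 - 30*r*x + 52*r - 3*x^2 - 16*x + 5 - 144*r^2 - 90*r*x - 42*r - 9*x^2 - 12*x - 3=-192*r^2 + r*(32 - 120*x) - 12*x^2 - 32*x + 64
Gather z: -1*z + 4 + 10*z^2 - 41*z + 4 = 10*z^2 - 42*z + 8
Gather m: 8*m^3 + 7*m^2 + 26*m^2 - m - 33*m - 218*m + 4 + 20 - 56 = 8*m^3 + 33*m^2 - 252*m - 32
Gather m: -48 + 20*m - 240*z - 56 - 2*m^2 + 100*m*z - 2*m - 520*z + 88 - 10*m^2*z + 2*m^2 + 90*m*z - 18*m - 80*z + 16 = -10*m^2*z + 190*m*z - 840*z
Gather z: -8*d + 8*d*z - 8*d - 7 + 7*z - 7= -16*d + z*(8*d + 7) - 14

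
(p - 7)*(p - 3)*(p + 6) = p^3 - 4*p^2 - 39*p + 126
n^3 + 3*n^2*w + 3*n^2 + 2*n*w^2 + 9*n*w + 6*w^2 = (n + 3)*(n + w)*(n + 2*w)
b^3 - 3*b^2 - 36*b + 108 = (b - 6)*(b - 3)*(b + 6)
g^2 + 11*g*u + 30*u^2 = (g + 5*u)*(g + 6*u)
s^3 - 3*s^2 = s^2*(s - 3)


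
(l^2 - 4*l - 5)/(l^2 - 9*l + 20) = (l + 1)/(l - 4)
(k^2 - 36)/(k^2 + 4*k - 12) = (k - 6)/(k - 2)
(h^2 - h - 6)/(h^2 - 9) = (h + 2)/(h + 3)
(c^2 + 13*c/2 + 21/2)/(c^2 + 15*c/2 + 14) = (c + 3)/(c + 4)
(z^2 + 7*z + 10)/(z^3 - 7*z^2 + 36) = (z + 5)/(z^2 - 9*z + 18)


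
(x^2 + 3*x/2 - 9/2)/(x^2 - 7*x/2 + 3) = (x + 3)/(x - 2)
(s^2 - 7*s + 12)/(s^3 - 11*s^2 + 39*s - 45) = (s - 4)/(s^2 - 8*s + 15)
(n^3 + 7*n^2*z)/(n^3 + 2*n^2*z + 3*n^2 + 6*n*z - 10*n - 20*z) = n^2*(n + 7*z)/(n^3 + 2*n^2*z + 3*n^2 + 6*n*z - 10*n - 20*z)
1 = 1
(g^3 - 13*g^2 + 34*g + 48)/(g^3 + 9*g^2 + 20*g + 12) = (g^2 - 14*g + 48)/(g^2 + 8*g + 12)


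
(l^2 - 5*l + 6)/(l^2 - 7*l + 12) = (l - 2)/(l - 4)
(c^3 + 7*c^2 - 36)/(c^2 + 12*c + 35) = (c^3 + 7*c^2 - 36)/(c^2 + 12*c + 35)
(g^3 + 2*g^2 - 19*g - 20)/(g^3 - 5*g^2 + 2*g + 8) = (g + 5)/(g - 2)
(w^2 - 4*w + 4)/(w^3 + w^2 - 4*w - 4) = (w - 2)/(w^2 + 3*w + 2)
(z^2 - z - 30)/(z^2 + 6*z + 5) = (z - 6)/(z + 1)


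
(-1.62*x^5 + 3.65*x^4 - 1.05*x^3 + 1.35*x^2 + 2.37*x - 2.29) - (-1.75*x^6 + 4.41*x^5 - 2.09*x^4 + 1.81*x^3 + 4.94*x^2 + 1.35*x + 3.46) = 1.75*x^6 - 6.03*x^5 + 5.74*x^4 - 2.86*x^3 - 3.59*x^2 + 1.02*x - 5.75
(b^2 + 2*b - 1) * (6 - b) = -b^3 + 4*b^2 + 13*b - 6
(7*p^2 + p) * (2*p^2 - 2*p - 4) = 14*p^4 - 12*p^3 - 30*p^2 - 4*p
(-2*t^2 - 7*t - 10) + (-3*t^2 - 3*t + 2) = -5*t^2 - 10*t - 8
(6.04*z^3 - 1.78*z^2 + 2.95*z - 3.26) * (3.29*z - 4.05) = 19.8716*z^4 - 30.3182*z^3 + 16.9145*z^2 - 22.6729*z + 13.203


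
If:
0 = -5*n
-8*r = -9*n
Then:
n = 0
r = 0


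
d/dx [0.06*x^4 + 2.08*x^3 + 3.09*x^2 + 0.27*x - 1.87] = 0.24*x^3 + 6.24*x^2 + 6.18*x + 0.27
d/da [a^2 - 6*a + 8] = 2*a - 6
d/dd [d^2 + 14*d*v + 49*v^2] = 2*d + 14*v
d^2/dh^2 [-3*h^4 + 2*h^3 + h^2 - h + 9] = -36*h^2 + 12*h + 2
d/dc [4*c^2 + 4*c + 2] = 8*c + 4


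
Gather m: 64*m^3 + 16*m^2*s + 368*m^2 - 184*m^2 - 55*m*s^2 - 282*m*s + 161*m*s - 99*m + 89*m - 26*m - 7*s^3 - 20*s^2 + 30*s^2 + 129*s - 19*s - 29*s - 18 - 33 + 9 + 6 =64*m^3 + m^2*(16*s + 184) + m*(-55*s^2 - 121*s - 36) - 7*s^3 + 10*s^2 + 81*s - 36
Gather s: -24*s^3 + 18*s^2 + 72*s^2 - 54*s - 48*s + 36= -24*s^3 + 90*s^2 - 102*s + 36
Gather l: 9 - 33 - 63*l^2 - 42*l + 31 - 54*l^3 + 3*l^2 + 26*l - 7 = -54*l^3 - 60*l^2 - 16*l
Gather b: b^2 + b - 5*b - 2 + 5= b^2 - 4*b + 3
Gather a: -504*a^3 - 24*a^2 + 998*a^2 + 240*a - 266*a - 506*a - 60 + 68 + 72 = -504*a^3 + 974*a^2 - 532*a + 80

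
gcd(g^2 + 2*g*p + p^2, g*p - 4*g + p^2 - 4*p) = g + p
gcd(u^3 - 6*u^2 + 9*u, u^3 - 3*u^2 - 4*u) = u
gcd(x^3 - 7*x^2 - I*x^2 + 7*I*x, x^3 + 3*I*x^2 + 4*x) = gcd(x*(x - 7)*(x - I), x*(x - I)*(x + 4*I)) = x^2 - I*x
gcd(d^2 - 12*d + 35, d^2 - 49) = d - 7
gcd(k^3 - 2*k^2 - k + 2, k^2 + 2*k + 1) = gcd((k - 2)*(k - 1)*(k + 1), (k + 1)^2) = k + 1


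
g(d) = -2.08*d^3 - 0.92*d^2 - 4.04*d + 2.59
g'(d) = -6.24*d^2 - 1.84*d - 4.04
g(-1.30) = 10.86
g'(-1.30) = -12.19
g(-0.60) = 5.13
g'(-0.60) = -5.18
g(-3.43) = 89.56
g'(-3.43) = -71.14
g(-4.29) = 167.21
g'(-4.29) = -110.99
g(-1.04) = 8.14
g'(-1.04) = -8.88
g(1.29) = -8.62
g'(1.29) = -16.80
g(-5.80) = 400.91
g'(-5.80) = -203.28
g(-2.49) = 39.06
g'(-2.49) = -38.15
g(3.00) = -73.97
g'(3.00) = -65.72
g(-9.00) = 1480.75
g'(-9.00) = -492.92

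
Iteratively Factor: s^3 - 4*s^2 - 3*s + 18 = (s + 2)*(s^2 - 6*s + 9) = (s - 3)*(s + 2)*(s - 3)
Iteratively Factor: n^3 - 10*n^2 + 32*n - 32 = (n - 2)*(n^2 - 8*n + 16) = (n - 4)*(n - 2)*(n - 4)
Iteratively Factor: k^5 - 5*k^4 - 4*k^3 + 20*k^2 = (k)*(k^4 - 5*k^3 - 4*k^2 + 20*k) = k^2*(k^3 - 5*k^2 - 4*k + 20) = k^2*(k - 2)*(k^2 - 3*k - 10) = k^2*(k - 2)*(k + 2)*(k - 5)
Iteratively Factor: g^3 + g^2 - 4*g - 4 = (g - 2)*(g^2 + 3*g + 2) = (g - 2)*(g + 2)*(g + 1)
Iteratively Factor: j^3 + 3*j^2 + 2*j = (j + 1)*(j^2 + 2*j) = (j + 1)*(j + 2)*(j)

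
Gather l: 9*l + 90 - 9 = 9*l + 81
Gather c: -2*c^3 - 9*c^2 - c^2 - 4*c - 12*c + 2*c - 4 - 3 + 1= -2*c^3 - 10*c^2 - 14*c - 6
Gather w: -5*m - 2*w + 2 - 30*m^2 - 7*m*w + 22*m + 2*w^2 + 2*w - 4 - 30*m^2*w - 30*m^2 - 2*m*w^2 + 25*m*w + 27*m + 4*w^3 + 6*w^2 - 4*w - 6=-60*m^2 + 44*m + 4*w^3 + w^2*(8 - 2*m) + w*(-30*m^2 + 18*m - 4) - 8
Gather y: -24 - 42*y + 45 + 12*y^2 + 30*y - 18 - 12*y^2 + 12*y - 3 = 0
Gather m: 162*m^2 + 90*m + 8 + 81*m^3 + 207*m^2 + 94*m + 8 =81*m^3 + 369*m^2 + 184*m + 16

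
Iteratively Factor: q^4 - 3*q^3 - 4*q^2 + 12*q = (q)*(q^3 - 3*q^2 - 4*q + 12) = q*(q + 2)*(q^2 - 5*q + 6) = q*(q - 3)*(q + 2)*(q - 2)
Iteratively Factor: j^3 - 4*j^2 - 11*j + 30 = (j + 3)*(j^2 - 7*j + 10) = (j - 2)*(j + 3)*(j - 5)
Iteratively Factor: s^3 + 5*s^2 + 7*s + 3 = (s + 1)*(s^2 + 4*s + 3) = (s + 1)^2*(s + 3)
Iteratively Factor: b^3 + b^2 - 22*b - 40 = (b + 4)*(b^2 - 3*b - 10) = (b + 2)*(b + 4)*(b - 5)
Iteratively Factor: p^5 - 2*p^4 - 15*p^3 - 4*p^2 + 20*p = (p)*(p^4 - 2*p^3 - 15*p^2 - 4*p + 20) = p*(p + 2)*(p^3 - 4*p^2 - 7*p + 10) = p*(p + 2)^2*(p^2 - 6*p + 5) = p*(p - 1)*(p + 2)^2*(p - 5)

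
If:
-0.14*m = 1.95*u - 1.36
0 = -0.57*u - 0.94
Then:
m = 32.68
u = -1.65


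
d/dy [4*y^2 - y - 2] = 8*y - 1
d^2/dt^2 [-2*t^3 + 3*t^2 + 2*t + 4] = 6 - 12*t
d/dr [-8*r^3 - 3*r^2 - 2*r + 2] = -24*r^2 - 6*r - 2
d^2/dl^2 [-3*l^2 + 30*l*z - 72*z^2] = -6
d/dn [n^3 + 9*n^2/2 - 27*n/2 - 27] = 3*n^2 + 9*n - 27/2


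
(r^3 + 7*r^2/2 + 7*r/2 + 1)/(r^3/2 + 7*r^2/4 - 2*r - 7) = 2*(2*r^2 + 3*r + 1)/(2*r^2 + 3*r - 14)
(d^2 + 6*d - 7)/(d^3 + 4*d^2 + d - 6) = (d + 7)/(d^2 + 5*d + 6)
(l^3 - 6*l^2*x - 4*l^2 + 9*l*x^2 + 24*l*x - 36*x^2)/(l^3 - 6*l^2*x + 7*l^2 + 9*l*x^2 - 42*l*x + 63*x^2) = (l - 4)/(l + 7)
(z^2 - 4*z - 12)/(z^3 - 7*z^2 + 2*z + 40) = (z - 6)/(z^2 - 9*z + 20)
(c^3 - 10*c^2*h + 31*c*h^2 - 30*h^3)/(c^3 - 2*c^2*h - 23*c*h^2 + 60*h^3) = (c^2 - 7*c*h + 10*h^2)/(c^2 + c*h - 20*h^2)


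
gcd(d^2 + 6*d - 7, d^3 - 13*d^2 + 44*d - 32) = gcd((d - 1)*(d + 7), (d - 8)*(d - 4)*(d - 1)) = d - 1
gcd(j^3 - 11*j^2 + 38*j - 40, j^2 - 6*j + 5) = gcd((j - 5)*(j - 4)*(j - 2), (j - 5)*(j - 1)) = j - 5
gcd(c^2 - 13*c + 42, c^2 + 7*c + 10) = 1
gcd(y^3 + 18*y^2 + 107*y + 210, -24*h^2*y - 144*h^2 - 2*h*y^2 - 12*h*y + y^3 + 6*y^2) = y + 6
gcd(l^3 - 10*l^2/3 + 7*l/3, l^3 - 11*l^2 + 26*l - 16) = l - 1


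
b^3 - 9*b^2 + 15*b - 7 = (b - 7)*(b - 1)^2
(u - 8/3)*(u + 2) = u^2 - 2*u/3 - 16/3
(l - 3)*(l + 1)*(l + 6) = l^3 + 4*l^2 - 15*l - 18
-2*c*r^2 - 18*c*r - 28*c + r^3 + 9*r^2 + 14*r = (-2*c + r)*(r + 2)*(r + 7)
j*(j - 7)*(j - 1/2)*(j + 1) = j^4 - 13*j^3/2 - 4*j^2 + 7*j/2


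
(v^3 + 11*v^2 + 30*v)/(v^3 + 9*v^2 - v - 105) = v*(v + 6)/(v^2 + 4*v - 21)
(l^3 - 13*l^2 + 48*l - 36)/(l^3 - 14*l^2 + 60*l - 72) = (l - 1)/(l - 2)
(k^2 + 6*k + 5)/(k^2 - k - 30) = (k + 1)/(k - 6)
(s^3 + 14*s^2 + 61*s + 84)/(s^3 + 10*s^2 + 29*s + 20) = (s^2 + 10*s + 21)/(s^2 + 6*s + 5)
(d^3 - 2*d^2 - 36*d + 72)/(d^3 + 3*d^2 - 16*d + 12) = (d - 6)/(d - 1)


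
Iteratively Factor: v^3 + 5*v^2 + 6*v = (v + 3)*(v^2 + 2*v) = (v + 2)*(v + 3)*(v)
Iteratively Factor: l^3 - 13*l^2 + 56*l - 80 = (l - 4)*(l^2 - 9*l + 20) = (l - 5)*(l - 4)*(l - 4)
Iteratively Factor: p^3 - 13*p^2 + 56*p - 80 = (p - 4)*(p^2 - 9*p + 20) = (p - 4)^2*(p - 5)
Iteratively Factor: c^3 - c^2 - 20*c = (c - 5)*(c^2 + 4*c) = c*(c - 5)*(c + 4)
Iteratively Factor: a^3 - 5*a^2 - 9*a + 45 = (a + 3)*(a^2 - 8*a + 15) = (a - 5)*(a + 3)*(a - 3)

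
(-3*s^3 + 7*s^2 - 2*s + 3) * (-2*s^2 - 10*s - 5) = 6*s^5 + 16*s^4 - 51*s^3 - 21*s^2 - 20*s - 15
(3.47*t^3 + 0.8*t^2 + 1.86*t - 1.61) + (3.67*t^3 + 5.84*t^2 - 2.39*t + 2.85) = 7.14*t^3 + 6.64*t^2 - 0.53*t + 1.24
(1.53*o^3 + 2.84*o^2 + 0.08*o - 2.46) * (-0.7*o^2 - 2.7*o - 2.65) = -1.071*o^5 - 6.119*o^4 - 11.7785*o^3 - 6.02*o^2 + 6.43*o + 6.519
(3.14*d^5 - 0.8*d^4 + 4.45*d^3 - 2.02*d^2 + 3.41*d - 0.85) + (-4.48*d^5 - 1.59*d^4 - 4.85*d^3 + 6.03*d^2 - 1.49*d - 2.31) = -1.34*d^5 - 2.39*d^4 - 0.399999999999999*d^3 + 4.01*d^2 + 1.92*d - 3.16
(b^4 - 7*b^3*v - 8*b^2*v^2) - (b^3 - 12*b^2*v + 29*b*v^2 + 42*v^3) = b^4 - 7*b^3*v - b^3 - 8*b^2*v^2 + 12*b^2*v - 29*b*v^2 - 42*v^3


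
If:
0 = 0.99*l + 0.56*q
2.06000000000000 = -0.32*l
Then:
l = -6.44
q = 11.38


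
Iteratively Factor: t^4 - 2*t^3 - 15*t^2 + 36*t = (t - 3)*(t^3 + t^2 - 12*t) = t*(t - 3)*(t^2 + t - 12) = t*(t - 3)*(t + 4)*(t - 3)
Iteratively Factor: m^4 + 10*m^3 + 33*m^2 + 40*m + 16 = (m + 4)*(m^3 + 6*m^2 + 9*m + 4) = (m + 1)*(m + 4)*(m^2 + 5*m + 4) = (m + 1)*(m + 4)^2*(m + 1)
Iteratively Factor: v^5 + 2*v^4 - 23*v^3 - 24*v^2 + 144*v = (v + 4)*(v^4 - 2*v^3 - 15*v^2 + 36*v) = (v - 3)*(v + 4)*(v^3 + v^2 - 12*v) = (v - 3)*(v + 4)^2*(v^2 - 3*v) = v*(v - 3)*(v + 4)^2*(v - 3)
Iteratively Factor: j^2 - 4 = (j - 2)*(j + 2)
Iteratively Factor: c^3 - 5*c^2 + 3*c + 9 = (c + 1)*(c^2 - 6*c + 9) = (c - 3)*(c + 1)*(c - 3)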